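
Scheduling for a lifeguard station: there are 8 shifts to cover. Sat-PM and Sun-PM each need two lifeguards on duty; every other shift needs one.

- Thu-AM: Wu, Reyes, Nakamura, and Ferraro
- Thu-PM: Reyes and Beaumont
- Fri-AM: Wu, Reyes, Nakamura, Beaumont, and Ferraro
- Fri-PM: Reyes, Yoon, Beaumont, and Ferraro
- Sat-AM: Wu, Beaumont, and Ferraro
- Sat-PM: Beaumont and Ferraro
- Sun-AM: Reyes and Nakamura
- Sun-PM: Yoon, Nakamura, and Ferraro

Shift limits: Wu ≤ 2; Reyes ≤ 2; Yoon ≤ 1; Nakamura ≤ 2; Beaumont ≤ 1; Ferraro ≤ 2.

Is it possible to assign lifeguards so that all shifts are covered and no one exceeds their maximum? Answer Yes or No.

Sat-PM can only be covered by Beaumont and Ferraro, so that assignment is forced.
One valid schedule: Thu-AM→Wu, Thu-PM→Reyes, Fri-AM→Nakamura, Fri-PM→Ferraro, Sat-AM→Wu, Sat-PM→Beaumont+Ferraro, Sun-AM→Reyes, Sun-PM→Yoon+Nakamura.
Loads: Wu 2/2, Reyes 2/2, Yoon 1/1, Nakamura 2/2, Beaumont 1/1, Ferraro 2/2 — all within limits.

Yes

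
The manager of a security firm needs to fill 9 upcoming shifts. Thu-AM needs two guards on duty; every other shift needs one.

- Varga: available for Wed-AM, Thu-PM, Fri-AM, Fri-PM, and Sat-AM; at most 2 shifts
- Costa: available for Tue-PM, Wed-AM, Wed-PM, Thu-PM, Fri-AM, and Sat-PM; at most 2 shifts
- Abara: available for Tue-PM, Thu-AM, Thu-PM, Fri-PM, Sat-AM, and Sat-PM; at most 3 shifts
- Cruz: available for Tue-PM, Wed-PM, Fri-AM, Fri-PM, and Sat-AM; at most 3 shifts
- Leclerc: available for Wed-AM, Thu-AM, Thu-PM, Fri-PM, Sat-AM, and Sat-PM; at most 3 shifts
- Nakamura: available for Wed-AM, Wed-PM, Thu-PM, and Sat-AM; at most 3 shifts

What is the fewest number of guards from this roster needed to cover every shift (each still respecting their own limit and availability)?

4

10 slots to fill and no one can take more than 3, so at least ⌈10/3⌉ = 4 guards are needed.
Varga, Costa, Abara, and Leclerc alone can cover everything: Tue-PM→Costa, Wed-AM→Varga, Wed-PM→Costa, Thu-AM→Abara+Leclerc, Thu-PM→Leclerc, Fri-AM→Varga, Fri-PM→Abara, Sat-AM→Abara, Sat-PM→Leclerc.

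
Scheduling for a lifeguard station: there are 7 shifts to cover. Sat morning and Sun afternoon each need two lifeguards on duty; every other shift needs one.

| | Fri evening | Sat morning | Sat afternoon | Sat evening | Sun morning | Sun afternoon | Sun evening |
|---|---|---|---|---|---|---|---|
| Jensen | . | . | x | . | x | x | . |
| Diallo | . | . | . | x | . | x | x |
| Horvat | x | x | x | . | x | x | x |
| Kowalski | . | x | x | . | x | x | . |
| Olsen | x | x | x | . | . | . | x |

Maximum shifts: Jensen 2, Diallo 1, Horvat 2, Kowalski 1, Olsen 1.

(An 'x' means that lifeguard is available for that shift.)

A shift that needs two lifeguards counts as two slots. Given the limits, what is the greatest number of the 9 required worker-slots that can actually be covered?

7

Total capacity across all lifeguards is 2+1+2+1+1 = 7, and 9 slots are needed, so at most 7 can be filled.
An assignment achieving 7: Fri evening→Horvat, Sat morning→Horvat+Kowalski, Sat afternoon→Jensen, Sat evening→Diallo, Sun morning→Jensen, Sun evening→Olsen.
Loads: Jensen 2/2, Diallo 1/1, Horvat 2/2, Kowalski 1/1, Olsen 1/1.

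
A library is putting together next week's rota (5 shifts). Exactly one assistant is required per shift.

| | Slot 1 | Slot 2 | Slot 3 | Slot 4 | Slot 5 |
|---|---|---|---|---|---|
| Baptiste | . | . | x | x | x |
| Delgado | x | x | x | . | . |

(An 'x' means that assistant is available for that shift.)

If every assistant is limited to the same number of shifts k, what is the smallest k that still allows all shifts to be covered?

3

With 2 assistants and 5 worker-slots to fill, someone must work at least ⌈5/2⌉ = 3 shifts, so k ≥ 3.
k = 3 works: Slot 1→Delgado, Slot 2→Delgado, Slot 3→Baptiste, Slot 4→Baptiste, Slot 5→Baptiste.
Loads: Baptiste 3, Delgado 2 — all ≤ 3.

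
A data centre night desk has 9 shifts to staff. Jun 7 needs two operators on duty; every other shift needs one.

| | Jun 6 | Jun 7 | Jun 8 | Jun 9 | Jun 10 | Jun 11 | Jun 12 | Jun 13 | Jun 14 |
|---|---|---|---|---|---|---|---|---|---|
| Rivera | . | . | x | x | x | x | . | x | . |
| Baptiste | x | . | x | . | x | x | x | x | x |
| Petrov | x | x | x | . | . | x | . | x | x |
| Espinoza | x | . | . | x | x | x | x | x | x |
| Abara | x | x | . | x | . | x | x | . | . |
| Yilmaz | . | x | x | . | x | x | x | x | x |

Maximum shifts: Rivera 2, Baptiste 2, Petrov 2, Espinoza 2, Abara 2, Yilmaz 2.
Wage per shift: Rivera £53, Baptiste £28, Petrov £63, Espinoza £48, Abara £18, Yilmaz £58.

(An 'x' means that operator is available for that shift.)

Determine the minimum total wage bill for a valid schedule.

Picking the cheapest available operator for each shift independently would cost £260, but that ignores the shift limits.
An optimal schedule: Jun 6→Baptiste, Jun 7→Abara+Yilmaz, Jun 8→Baptiste, Jun 9→Abara, Jun 10→Espinoza, Jun 11→Rivera, Jun 12→Espinoza, Jun 13→Rivera, Jun 14→Yilmaz.
Total: 28 + 18 + 58 + 28 + 18 + 48 + 53 + 48 + 53 + 58 = £410.

£410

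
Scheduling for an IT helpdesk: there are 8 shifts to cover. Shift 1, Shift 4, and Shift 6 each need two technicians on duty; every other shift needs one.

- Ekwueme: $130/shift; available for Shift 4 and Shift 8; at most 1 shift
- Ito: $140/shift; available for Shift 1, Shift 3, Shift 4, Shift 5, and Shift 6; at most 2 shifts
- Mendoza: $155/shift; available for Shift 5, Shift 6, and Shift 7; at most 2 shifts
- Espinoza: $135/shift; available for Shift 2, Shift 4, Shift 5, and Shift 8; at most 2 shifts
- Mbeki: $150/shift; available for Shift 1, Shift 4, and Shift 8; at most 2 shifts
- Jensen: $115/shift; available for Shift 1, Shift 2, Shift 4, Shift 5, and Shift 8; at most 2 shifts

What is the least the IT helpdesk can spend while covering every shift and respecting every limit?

Shift 3 can only be covered by Ito, so that assignment is forced.
Shift 6 can only be covered by Ito and Mendoza, so that assignment is forced.
Shift 7 can only be covered by Mendoza, so that assignment is forced.
Picking the cheapest available technician for each shift independently would cost $1435, but that ignores the shift limits.
An optimal schedule: Shift 1→Mbeki+Jensen, Shift 2→Espinoza, Shift 3→Ito, Shift 4→Mbeki+Jensen, Shift 5→Espinoza, Shift 6→Ito+Mendoza, Shift 7→Mendoza, Shift 8→Ekwueme.
Total: 150 + 115 + 135 + 140 + 150 + 115 + 135 + 140 + 155 + 155 + 130 = $1520.

$1520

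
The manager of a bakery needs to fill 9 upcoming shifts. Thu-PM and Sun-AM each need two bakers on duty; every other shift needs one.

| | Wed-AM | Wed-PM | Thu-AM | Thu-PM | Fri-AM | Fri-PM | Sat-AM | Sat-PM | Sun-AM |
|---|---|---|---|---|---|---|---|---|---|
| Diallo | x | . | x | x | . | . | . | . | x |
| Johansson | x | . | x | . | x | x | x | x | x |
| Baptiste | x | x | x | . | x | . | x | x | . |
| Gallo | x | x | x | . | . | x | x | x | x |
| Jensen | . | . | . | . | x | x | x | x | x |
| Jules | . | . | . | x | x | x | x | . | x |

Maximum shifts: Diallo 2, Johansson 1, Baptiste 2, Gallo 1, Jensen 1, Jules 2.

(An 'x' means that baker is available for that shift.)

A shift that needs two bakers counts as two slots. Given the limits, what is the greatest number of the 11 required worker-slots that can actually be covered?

Total capacity across all bakers is 2+1+2+1+1+2 = 9, and 11 slots are needed, so at most 9 can be filled.
An assignment achieving 9: Wed-AM→Diallo, Wed-PM→Baptiste, Thu-AM→Johansson, Thu-PM→Diallo+Jules, Fri-AM→Baptiste, Fri-PM→Gallo, Sat-AM→Jules, Sat-PM→Jensen.
Loads: Diallo 2/2, Johansson 1/1, Baptiste 2/2, Gallo 1/1, Jensen 1/1, Jules 2/2.

9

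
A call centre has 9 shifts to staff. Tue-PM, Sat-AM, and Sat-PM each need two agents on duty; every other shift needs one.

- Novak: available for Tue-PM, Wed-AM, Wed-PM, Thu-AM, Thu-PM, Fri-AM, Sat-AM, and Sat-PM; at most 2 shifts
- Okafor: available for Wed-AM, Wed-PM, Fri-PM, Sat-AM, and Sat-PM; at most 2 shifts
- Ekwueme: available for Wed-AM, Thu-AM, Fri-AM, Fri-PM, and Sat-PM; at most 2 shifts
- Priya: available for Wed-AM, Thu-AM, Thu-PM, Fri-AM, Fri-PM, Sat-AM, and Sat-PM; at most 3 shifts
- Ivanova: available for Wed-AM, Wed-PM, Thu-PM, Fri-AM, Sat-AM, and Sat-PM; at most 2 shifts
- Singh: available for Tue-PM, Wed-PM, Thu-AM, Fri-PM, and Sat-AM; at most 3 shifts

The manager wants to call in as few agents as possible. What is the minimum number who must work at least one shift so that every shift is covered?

5

12 slots to fill and no one can take more than 3, so at least ⌈12/3⌉ = 4 agents are needed.
Any 4 agents together have capacity at most 3+3+2+2 = 10 < 12 slots, so 4 can never suffice.
Novak, Okafor, Ekwueme, Priya, and Singh alone can cover everything: Tue-PM→Novak+Singh, Wed-AM→Okafor, Wed-PM→Okafor, Thu-AM→Priya, Thu-PM→Novak, Fri-AM→Ekwueme, Fri-PM→Singh, Sat-AM→Priya+Singh, Sat-PM→Ekwueme+Priya.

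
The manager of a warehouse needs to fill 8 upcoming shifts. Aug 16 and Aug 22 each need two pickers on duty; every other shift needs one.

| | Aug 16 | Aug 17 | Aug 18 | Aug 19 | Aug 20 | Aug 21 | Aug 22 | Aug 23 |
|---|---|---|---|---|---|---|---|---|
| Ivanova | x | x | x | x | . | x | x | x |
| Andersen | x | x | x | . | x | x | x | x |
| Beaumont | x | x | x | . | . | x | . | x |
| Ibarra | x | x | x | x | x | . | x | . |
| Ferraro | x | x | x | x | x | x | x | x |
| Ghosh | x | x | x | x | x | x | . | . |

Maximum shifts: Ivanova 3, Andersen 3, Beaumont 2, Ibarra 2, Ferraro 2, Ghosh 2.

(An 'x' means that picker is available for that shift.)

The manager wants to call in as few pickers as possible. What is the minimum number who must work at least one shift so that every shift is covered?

4

10 slots to fill and no one can take more than 3, so at least ⌈10/3⌉ = 4 pickers are needed.
Ivanova, Andersen, Beaumont, and Ibarra alone can cover everything: Aug 16→Beaumont+Ibarra, Aug 17→Beaumont, Aug 18→Ibarra, Aug 19→Ivanova, Aug 20→Andersen, Aug 21→Ivanova, Aug 22→Ivanova+Andersen, Aug 23→Andersen.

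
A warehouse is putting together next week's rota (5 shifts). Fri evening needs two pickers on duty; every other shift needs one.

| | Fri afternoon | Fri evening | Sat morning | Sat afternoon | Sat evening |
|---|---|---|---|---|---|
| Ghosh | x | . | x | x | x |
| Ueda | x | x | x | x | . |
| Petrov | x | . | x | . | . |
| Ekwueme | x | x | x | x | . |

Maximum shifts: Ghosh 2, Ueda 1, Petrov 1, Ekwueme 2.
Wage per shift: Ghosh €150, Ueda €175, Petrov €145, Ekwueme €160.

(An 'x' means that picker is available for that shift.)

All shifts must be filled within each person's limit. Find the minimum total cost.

€940

Fri evening can only be covered by Ueda and Ekwueme, so that assignment is forced.
Sat evening can only be covered by Ghosh, so that assignment is forced.
Picking the cheapest available picker for each shift independently would cost €925, but that ignores the shift limits.
An optimal schedule: Fri afternoon→Petrov, Fri evening→Ueda+Ekwueme, Sat morning→Ekwueme, Sat afternoon→Ghosh, Sat evening→Ghosh.
Total: 145 + 175 + 160 + 160 + 150 + 150 = €940.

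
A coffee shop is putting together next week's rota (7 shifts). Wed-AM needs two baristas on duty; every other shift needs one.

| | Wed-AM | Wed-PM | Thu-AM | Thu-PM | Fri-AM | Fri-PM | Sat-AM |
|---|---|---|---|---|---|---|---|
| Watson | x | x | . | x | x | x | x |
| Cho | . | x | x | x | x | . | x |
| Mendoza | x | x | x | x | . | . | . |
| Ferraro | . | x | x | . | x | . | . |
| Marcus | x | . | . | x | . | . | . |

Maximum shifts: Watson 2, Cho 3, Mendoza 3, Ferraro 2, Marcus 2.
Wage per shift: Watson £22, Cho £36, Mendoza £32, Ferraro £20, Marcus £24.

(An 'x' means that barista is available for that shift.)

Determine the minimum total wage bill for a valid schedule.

Fri-PM can only be covered by Watson, so that assignment is forced.
Picking the cheapest available barista for each shift independently would cost £172, but that ignores the shift limits.
An optimal schedule: Wed-AM→Marcus+Mendoza, Wed-PM→Mendoza, Thu-AM→Ferraro, Thu-PM→Marcus, Fri-AM→Ferraro, Fri-PM→Watson, Sat-AM→Watson.
Total: 24 + 32 + 32 + 20 + 24 + 20 + 22 + 22 = £196.

£196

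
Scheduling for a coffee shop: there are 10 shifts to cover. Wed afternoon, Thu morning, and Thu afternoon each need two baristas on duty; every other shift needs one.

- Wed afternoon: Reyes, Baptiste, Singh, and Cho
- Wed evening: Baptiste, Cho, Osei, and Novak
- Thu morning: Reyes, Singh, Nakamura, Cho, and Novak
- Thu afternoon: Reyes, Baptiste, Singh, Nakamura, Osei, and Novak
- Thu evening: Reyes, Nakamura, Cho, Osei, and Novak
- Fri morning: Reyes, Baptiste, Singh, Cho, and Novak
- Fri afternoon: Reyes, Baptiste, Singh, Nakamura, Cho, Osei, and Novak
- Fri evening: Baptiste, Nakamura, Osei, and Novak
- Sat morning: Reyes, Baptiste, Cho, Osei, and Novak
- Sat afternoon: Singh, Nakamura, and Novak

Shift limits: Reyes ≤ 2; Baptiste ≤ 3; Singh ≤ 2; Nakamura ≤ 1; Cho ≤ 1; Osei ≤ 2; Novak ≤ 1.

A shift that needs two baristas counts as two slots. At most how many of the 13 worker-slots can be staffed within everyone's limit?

Total capacity across all baristas is 2+3+2+1+1+2+1 = 12, and 13 slots are needed, so at most 12 can be filled.
An assignment achieving 12: Wed afternoon→Reyes+Baptiste, Wed evening→Baptiste, Thu morning→Reyes+Singh, Thu afternoon→Osei+Novak, Thu evening→Nakamura, Fri morning→Cho, Fri evening→Baptiste, Sat morning→Osei, Sat afternoon→Singh.
Loads: Reyes 2/2, Baptiste 3/3, Singh 2/2, Nakamura 1/1, Cho 1/1, Osei 2/2, Novak 1/1.

12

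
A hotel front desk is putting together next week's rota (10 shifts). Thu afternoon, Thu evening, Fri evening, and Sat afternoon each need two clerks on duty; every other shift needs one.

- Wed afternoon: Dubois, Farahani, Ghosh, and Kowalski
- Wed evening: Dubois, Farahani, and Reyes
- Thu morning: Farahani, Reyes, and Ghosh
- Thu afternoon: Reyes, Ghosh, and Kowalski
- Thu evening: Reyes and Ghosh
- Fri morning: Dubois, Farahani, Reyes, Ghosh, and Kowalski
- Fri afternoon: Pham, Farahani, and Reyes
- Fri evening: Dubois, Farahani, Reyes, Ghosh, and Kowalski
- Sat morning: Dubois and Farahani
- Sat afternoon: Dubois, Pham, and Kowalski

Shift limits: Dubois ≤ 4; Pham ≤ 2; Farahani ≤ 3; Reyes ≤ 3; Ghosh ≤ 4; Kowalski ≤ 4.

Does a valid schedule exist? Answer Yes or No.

Yes

Thu evening can only be covered by Reyes and Ghosh, so that assignment is forced.
One valid schedule: Wed afternoon→Dubois, Wed evening→Dubois, Thu morning→Farahani, Thu afternoon→Reyes+Ghosh, Thu evening→Reyes+Ghosh, Fri morning→Farahani, Fri afternoon→Pham, Fri evening→Farahani+Reyes, Sat morning→Dubois, Sat afternoon→Dubois+Pham.
Loads: Dubois 4/4, Pham 2/2, Farahani 3/3, Reyes 3/3, Ghosh 2/4, Kowalski 0/4 — all within limits.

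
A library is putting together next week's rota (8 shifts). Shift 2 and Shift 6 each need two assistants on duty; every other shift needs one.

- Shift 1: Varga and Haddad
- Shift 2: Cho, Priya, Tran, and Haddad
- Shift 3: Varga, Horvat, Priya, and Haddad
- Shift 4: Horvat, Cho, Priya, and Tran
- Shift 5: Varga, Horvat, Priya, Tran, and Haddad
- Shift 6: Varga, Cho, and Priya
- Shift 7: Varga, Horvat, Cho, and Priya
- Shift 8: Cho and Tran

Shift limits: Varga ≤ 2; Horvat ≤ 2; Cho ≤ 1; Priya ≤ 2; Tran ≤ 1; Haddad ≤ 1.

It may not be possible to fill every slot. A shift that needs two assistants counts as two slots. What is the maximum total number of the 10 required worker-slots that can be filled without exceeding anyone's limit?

9

Total capacity across all assistants is 2+2+1+2+1+1 = 9, and 10 slots are needed, so at most 9 can be filled.
An assignment achieving 9: Shift 1→Varga, Shift 2→Priya+Tran, Shift 3→Horvat, Shift 4→Horvat, Shift 5→Haddad, Shift 6→Varga+Priya, Shift 8→Cho.
Loads: Varga 2/2, Horvat 2/2, Cho 1/1, Priya 2/2, Tran 1/1, Haddad 1/1.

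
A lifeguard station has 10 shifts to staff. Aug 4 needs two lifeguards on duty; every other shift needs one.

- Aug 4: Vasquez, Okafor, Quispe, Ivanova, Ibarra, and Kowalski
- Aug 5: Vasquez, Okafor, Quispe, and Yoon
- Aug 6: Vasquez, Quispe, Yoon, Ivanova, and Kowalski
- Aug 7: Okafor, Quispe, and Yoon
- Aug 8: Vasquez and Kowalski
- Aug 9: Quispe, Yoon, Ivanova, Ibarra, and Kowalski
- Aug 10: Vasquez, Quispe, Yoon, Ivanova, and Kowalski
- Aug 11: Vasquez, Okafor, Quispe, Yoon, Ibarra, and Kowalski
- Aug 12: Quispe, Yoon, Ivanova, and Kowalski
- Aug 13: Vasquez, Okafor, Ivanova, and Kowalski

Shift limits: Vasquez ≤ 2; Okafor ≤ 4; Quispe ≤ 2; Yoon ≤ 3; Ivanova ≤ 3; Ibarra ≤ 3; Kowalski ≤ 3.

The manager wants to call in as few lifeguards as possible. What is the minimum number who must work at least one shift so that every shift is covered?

11 slots to fill and no one can take more than 4, so at least ⌈11/4⌉ = 3 lifeguards are needed.
Any 3 lifeguards together have capacity at most 4+3+3 = 10 < 11 slots, so 3 can never suffice.
Vasquez, Okafor, Quispe, and Yoon alone can cover everything: Aug 4→Vasquez+Okafor, Aug 5→Okafor, Aug 6→Yoon, Aug 7→Okafor, Aug 8→Vasquez, Aug 9→Quispe, Aug 10→Yoon, Aug 11→Yoon, Aug 12→Quispe, Aug 13→Okafor.

4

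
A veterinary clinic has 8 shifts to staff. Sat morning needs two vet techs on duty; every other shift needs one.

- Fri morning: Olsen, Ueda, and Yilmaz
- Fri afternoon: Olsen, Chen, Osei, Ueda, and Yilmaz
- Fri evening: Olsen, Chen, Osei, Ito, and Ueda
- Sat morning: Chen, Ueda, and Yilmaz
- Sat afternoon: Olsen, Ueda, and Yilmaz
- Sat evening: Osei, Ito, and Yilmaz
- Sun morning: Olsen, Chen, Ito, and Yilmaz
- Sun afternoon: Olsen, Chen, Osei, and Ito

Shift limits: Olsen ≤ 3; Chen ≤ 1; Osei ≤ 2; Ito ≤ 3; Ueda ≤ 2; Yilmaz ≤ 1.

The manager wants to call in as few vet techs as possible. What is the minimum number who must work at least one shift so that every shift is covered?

4

9 slots to fill and no one can take more than 3, so at least ⌈9/3⌉ = 3 vet techs are needed.
Any 3 vet techs together have capacity at most 3+3+2 = 8 < 9 slots, so 3 can never suffice.
Olsen, Chen, Ito, and Ueda alone can cover everything: Fri morning→Olsen, Fri afternoon→Olsen, Fri evening→Ueda, Sat morning→Chen+Ueda, Sat afternoon→Olsen, Sat evening→Ito, Sun morning→Ito, Sun afternoon→Ito.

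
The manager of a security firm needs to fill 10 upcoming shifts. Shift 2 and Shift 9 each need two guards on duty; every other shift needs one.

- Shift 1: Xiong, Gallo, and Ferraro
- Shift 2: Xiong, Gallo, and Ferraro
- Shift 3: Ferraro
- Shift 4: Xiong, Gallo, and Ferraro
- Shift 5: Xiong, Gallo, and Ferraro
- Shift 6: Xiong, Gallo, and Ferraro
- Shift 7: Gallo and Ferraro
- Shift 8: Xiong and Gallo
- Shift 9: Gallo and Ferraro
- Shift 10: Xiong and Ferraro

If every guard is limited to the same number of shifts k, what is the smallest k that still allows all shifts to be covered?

4

With 3 guards and 12 worker-slots to fill, someone must work at least ⌈12/3⌉ = 4 shifts, so k ≥ 4.
k = 4 works: Shift 1→Xiong, Shift 2→Xiong+Gallo, Shift 3→Ferraro, Shift 4→Gallo, Shift 5→Ferraro, Shift 6→Ferraro, Shift 7→Gallo, Shift 8→Xiong, Shift 9→Gallo+Ferraro, Shift 10→Xiong.
Loads: Xiong 4, Gallo 4, Ferraro 4 — all ≤ 4.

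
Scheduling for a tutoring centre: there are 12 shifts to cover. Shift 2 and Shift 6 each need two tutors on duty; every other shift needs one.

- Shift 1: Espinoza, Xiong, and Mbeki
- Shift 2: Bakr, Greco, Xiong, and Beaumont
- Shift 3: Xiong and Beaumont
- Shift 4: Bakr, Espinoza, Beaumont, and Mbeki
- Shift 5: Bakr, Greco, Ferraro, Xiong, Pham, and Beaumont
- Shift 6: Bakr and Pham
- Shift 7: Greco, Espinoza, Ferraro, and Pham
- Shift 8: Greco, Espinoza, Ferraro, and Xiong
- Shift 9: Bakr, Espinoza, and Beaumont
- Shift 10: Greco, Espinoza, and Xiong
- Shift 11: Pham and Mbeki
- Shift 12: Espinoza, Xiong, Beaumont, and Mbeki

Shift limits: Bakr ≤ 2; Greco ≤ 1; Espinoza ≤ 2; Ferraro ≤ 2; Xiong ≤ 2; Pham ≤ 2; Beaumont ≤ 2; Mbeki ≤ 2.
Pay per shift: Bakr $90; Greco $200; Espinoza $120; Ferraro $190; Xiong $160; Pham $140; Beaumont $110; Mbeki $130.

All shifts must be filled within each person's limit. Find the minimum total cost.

Shift 6 can only be covered by Bakr and Pham, so that assignment is forced.
Picking the cheapest available tutor for each shift independently would cost $1530, but that ignores the shift limits.
An optimal schedule: Shift 1→Espinoza, Shift 2→Beaumont+Xiong, Shift 3→Beaumont, Shift 4→Mbeki, Shift 5→Ferraro, Shift 6→Bakr+Pham, Shift 7→Pham, Shift 8→Ferraro, Shift 9→Bakr, Shift 10→Espinoza, Shift 11→Mbeki, Shift 12→Xiong.
Total: 120 + 110 + 160 + 110 + 130 + 190 + 90 + 140 + 140 + 190 + 90 + 120 + 130 + 160 = $1880.

$1880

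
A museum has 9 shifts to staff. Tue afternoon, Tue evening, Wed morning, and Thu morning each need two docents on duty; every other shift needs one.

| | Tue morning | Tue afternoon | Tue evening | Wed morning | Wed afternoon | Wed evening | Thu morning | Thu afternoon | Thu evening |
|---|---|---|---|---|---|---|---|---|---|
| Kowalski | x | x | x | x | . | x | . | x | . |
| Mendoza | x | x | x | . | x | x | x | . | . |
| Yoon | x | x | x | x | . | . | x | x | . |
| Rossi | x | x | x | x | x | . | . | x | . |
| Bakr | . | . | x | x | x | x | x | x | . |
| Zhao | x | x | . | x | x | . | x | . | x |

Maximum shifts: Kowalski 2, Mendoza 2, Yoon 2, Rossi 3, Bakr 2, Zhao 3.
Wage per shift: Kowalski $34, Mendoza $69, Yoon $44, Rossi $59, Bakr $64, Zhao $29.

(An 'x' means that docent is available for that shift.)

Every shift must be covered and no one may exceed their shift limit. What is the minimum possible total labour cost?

$617

Thu evening can only be covered by Zhao, so that assignment is forced.
Picking the cheapest available docent for each shift independently would cost $432, but that ignores the shift limits.
An optimal schedule: Tue morning→Zhao, Tue afternoon→Yoon+Rossi, Tue evening→Rossi+Mendoza, Wed morning→Rossi+Bakr, Wed afternoon→Zhao, Wed evening→Kowalski, Thu morning→Yoon+Bakr, Thu afternoon→Kowalski, Thu evening→Zhao.
Total: 29 + 44 + 59 + 59 + 69 + 59 + 64 + 29 + 34 + 44 + 64 + 34 + 29 = $617.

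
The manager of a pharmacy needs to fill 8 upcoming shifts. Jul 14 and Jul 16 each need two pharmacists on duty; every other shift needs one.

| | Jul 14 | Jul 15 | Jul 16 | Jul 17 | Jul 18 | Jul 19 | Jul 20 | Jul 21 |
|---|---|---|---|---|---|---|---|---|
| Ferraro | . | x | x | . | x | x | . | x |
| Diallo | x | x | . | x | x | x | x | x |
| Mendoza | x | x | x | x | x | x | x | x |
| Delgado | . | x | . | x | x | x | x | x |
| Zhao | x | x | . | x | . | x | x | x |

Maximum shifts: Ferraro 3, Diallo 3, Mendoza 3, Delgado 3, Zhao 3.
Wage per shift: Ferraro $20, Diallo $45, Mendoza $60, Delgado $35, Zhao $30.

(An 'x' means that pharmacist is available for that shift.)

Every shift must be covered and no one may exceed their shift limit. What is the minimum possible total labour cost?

$325

Jul 16 can only be covered by Ferraro and Mendoza, so that assignment is forced.
Picking the cheapest available pharmacist for each shift independently would cost $295, but that ignores the shift limits.
An optimal schedule: Jul 14→Zhao+Diallo, Jul 15→Ferraro, Jul 16→Ferraro+Mendoza, Jul 17→Zhao, Jul 18→Ferraro, Jul 19→Delgado, Jul 20→Zhao, Jul 21→Delgado.
Total: 30 + 45 + 20 + 20 + 60 + 30 + 20 + 35 + 30 + 35 = $325.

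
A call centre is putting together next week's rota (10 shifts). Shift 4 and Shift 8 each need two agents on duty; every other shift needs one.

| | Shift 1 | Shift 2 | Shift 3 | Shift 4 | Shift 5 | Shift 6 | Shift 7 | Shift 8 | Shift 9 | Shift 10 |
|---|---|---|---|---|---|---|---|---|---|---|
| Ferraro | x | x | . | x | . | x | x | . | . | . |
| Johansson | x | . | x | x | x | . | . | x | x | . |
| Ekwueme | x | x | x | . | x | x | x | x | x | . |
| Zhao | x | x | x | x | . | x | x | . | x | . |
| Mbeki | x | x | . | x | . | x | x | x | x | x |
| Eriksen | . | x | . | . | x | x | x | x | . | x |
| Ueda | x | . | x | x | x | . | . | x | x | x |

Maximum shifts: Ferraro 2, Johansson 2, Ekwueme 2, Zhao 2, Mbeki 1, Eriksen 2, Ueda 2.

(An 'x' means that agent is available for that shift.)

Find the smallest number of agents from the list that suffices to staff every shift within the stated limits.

6

12 slots to fill and no one can take more than 2, so at least ⌈12/2⌉ = 6 agents are needed.
Ferraro, Johansson, Ekwueme, Zhao, Eriksen, and Ueda alone can cover everything: Shift 1→Zhao, Shift 2→Ferraro, Shift 3→Johansson, Shift 4→Zhao+Ueda, Shift 5→Johansson, Shift 6→Ferraro, Shift 7→Ekwueme, Shift 8→Eriksen+Ueda, Shift 9→Ekwueme, Shift 10→Eriksen.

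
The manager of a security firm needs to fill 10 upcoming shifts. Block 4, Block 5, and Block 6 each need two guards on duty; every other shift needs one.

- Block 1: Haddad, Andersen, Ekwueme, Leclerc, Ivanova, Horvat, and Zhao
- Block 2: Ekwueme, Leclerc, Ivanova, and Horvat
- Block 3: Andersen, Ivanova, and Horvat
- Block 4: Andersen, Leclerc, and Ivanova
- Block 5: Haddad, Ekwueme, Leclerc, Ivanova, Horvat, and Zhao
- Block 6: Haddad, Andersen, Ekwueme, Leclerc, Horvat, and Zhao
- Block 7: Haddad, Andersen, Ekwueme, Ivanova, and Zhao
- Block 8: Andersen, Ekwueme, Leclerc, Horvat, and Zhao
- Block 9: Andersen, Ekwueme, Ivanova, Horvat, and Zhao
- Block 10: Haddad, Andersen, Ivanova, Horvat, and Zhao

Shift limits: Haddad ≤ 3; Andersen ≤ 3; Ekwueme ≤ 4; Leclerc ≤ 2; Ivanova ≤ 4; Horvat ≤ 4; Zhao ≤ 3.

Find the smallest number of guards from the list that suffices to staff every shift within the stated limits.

13 slots to fill and no one can take more than 4, so at least ⌈13/4⌉ = 4 guards are needed.
Haddad, Andersen, Ekwueme, and Ivanova alone can cover everything: Block 1→Ivanova, Block 2→Ekwueme, Block 3→Andersen, Block 4→Andersen+Ivanova, Block 5→Haddad+Ekwueme, Block 6→Haddad+Ekwueme, Block 7→Ivanova, Block 8→Andersen, Block 9→Ekwueme, Block 10→Haddad.

4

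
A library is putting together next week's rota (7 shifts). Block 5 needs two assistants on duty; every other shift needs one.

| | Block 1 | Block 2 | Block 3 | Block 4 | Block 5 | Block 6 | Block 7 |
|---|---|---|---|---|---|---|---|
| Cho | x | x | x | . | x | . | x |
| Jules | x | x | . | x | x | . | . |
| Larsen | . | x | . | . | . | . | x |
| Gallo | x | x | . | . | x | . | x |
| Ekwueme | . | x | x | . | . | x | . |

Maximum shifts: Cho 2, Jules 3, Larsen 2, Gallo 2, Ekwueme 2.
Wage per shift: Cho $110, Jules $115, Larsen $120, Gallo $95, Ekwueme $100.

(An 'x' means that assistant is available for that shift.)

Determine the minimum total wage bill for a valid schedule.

Block 4 can only be covered by Jules, so that assignment is forced.
Block 6 can only be covered by Ekwueme, so that assignment is forced.
Picking the cheapest available assistant for each shift independently would cost $805, but that ignores the shift limits.
An optimal schedule: Block 1→Gallo, Block 2→Jules, Block 3→Ekwueme, Block 4→Jules, Block 5→Gallo+Cho, Block 6→Ekwueme, Block 7→Cho.
Total: 95 + 115 + 100 + 115 + 95 + 110 + 100 + 110 = $840.

$840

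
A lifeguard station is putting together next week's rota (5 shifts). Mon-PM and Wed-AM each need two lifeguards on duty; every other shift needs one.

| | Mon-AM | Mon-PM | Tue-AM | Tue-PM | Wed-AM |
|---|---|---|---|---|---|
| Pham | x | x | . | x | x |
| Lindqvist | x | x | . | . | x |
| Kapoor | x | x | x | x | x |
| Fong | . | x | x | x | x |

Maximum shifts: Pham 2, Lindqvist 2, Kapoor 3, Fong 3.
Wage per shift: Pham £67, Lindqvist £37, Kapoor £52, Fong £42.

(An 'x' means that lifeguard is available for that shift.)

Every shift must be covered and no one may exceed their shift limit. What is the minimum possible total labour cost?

£304

Picking the cheapest available lifeguard for each shift independently would cost £279, but that ignores the shift limits.
An optimal schedule: Mon-AM→Lindqvist, Mon-PM→Lindqvist+Kapoor, Tue-AM→Fong, Tue-PM→Fong, Wed-AM→Fong+Kapoor.
Total: 37 + 37 + 52 + 42 + 42 + 42 + 52 = £304.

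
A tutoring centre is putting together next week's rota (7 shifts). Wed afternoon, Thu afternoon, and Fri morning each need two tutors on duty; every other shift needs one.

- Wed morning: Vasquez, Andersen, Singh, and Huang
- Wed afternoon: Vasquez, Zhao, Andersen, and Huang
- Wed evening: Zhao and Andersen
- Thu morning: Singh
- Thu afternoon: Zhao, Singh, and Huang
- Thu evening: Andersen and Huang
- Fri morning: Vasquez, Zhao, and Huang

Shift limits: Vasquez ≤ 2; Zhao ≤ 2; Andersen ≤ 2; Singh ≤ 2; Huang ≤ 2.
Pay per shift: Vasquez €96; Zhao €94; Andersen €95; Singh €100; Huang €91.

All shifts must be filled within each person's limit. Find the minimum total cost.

Thu morning can only be covered by Singh, so that assignment is forced.
Picking the cheapest available tutor for each shift independently would cost €931, but that ignores the shift limits.
An optimal schedule: Wed morning→Vasquez, Wed afternoon→Andersen+Huang, Wed evening→Zhao, Thu morning→Singh, Thu afternoon→Zhao+Singh, Thu evening→Andersen, Fri morning→Vasquez+Huang.
Total: 96 + 95 + 91 + 94 + 100 + 94 + 100 + 95 + 96 + 91 = €952.

€952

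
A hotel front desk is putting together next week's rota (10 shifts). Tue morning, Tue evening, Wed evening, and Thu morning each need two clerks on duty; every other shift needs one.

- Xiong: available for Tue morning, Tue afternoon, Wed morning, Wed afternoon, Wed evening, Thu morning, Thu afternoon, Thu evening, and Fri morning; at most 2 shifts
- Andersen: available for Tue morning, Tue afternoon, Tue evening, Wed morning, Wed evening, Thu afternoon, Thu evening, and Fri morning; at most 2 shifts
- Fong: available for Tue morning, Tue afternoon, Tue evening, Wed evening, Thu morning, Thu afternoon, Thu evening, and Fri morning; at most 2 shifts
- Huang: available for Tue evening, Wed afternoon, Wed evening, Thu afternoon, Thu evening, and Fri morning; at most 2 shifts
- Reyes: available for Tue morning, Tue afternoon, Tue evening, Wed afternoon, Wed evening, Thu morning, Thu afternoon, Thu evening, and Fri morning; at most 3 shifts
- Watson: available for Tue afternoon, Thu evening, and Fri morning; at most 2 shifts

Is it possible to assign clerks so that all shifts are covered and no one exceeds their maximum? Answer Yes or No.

Total capacity is 2+2+2+2+3+2 = 13 but 14 worker-slots are needed — infeasible.

No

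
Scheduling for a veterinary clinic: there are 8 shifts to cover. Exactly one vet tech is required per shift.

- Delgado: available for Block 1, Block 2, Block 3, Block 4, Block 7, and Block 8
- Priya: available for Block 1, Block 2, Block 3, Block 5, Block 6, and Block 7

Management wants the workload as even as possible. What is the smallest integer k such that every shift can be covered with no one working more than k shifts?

With 2 vet techs and 8 worker-slots to fill, someone must work at least ⌈8/2⌉ = 4 shifts, so k ≥ 4.
k = 4 works: Block 1→Delgado, Block 2→Delgado, Block 3→Priya, Block 4→Delgado, Block 5→Priya, Block 6→Priya, Block 7→Priya, Block 8→Delgado.
Loads: Delgado 4, Priya 4 — all ≤ 4.

4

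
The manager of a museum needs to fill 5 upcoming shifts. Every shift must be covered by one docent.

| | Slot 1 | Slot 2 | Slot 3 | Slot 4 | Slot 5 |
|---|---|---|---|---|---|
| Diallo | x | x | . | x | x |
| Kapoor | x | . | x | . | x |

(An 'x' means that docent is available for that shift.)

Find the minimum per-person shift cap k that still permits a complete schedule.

With 2 docents and 5 worker-slots to fill, someone must work at least ⌈5/2⌉ = 3 shifts, so k ≥ 3.
k = 3 works: Slot 1→Diallo, Slot 2→Diallo, Slot 3→Kapoor, Slot 4→Diallo, Slot 5→Kapoor.
Loads: Diallo 3, Kapoor 2 — all ≤ 3.

3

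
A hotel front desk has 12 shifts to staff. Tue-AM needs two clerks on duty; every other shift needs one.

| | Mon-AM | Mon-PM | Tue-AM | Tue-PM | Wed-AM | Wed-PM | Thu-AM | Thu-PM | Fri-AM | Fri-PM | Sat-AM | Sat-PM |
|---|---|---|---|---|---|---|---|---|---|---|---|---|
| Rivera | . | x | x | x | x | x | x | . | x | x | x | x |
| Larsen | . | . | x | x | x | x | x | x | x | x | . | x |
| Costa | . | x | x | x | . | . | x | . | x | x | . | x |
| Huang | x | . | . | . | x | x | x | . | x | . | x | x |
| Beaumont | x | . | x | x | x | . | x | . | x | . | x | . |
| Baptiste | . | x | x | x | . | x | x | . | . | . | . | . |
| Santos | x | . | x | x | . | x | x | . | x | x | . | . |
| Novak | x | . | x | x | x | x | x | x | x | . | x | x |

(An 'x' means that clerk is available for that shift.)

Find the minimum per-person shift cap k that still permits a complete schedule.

2

With 8 clerks and 13 worker-slots to fill, someone must work at least ⌈13/8⌉ = 2 shifts, so k ≥ 2.
k = 2 works: Mon-AM→Huang, Mon-PM→Rivera, Tue-AM→Baptiste+Santos, Tue-PM→Costa, Wed-AM→Larsen, Wed-PM→Baptiste, Thu-AM→Beaumont, Thu-PM→Larsen, Fri-AM→Beaumont, Fri-PM→Rivera, Sat-AM→Huang, Sat-PM→Costa.
Loads: Rivera 2, Larsen 2, Costa 2, Huang 2, Beaumont 2, Baptiste 2, Santos 1, Novak 0 — all ≤ 2.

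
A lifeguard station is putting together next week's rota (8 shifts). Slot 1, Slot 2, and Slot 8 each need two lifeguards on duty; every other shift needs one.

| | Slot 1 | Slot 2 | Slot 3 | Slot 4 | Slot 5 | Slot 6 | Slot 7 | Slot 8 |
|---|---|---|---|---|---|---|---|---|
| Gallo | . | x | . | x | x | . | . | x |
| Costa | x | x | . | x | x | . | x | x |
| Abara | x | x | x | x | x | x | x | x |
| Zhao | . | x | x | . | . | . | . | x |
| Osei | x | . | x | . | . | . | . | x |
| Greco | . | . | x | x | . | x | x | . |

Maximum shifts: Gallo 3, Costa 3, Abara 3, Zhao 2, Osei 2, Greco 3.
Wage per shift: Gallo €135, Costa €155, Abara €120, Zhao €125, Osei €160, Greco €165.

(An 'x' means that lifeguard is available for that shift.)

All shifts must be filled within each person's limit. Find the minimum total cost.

Picking the cheapest available lifeguard for each shift independently would cost €1365, but that ignores the shift limits.
An optimal schedule: Slot 1→Abara+Costa, Slot 2→Zhao+Gallo, Slot 3→Zhao, Slot 4→Gallo, Slot 5→Abara, Slot 6→Abara, Slot 7→Costa, Slot 8→Gallo+Costa.
Total: 120 + 155 + 125 + 135 + 125 + 135 + 120 + 120 + 155 + 135 + 155 = €1480.

€1480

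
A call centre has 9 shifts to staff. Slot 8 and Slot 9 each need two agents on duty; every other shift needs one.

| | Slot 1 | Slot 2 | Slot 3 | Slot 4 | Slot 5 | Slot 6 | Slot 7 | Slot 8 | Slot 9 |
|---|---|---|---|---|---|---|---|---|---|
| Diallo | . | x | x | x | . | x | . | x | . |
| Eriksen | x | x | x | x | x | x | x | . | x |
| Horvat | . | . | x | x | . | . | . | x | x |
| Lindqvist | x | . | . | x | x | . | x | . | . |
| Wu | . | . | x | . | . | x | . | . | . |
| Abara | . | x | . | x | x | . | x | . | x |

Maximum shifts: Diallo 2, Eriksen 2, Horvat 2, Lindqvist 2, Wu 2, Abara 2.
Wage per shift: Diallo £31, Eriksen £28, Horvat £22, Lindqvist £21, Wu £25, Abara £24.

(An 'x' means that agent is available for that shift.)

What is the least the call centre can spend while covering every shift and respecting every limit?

£271

Slot 8 can only be covered by Diallo and Horvat, so that assignment is forced.
Picking the cheapest available agent for each shift independently would cost £254, but that ignores the shift limits.
An optimal schedule: Slot 1→Lindqvist, Slot 2→Abara, Slot 3→Wu, Slot 4→Eriksen, Slot 5→Lindqvist, Slot 6→Wu, Slot 7→Abara, Slot 8→Horvat+Diallo, Slot 9→Horvat+Eriksen.
Total: 21 + 24 + 25 + 28 + 21 + 25 + 24 + 22 + 31 + 22 + 28 = £271.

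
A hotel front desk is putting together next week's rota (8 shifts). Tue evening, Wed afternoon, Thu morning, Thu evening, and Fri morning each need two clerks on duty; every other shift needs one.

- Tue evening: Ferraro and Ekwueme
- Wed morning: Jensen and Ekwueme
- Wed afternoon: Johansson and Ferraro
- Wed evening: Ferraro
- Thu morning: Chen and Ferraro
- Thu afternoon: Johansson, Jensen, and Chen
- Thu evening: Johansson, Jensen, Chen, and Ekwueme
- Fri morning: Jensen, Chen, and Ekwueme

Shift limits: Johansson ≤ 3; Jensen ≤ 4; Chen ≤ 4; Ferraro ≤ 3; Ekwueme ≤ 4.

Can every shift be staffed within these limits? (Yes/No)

No

Total capacity is 18 and 13 slots are needed, so capacity alone doesn't rule it out.
Shifts {Tue evening, Wed afternoon, Wed evening, Thu morning} need 7 worker-slots in total, but the clerks available for any of those shifts (Johansson, Chen, Ferraro, and Ekwueme) can supply at most 6 among them. So no valid schedule exists.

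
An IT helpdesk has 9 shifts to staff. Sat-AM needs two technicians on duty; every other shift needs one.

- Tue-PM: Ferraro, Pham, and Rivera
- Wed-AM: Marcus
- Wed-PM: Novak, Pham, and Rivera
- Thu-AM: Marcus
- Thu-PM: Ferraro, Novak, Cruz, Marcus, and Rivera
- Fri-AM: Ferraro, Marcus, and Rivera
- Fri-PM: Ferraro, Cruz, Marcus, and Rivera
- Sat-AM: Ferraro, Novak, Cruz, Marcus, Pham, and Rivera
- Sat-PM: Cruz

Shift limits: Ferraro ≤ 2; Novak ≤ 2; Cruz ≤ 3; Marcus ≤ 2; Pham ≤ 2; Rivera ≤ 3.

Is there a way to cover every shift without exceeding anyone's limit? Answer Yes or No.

Wed-AM can only be covered by Marcus, so that assignment is forced.
Thu-AM can only be covered by Marcus, so that assignment is forced.
Sat-PM can only be covered by Cruz, so that assignment is forced.
One valid schedule: Tue-PM→Ferraro, Wed-AM→Marcus, Wed-PM→Novak, Thu-AM→Marcus, Thu-PM→Novak, Fri-AM→Ferraro, Fri-PM→Cruz, Sat-AM→Cruz+Pham, Sat-PM→Cruz.
Loads: Ferraro 2/2, Novak 2/2, Cruz 3/3, Marcus 2/2, Pham 1/2, Rivera 0/3 — all within limits.

Yes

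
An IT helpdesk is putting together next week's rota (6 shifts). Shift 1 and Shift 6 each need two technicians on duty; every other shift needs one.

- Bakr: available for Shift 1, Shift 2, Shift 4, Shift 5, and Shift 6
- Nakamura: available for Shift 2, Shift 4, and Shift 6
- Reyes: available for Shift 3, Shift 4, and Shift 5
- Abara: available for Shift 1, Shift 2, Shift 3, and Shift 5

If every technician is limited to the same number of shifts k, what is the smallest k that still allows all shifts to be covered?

With 4 technicians and 8 worker-slots to fill, someone must work at least ⌈8/4⌉ = 2 shifts, so k ≥ 2.
k = 2 works: Shift 1→Bakr+Abara, Shift 2→Nakamura, Shift 3→Reyes, Shift 4→Reyes, Shift 5→Abara, Shift 6→Bakr+Nakamura.
Loads: Bakr 2, Nakamura 2, Reyes 2, Abara 2 — all ≤ 2.

2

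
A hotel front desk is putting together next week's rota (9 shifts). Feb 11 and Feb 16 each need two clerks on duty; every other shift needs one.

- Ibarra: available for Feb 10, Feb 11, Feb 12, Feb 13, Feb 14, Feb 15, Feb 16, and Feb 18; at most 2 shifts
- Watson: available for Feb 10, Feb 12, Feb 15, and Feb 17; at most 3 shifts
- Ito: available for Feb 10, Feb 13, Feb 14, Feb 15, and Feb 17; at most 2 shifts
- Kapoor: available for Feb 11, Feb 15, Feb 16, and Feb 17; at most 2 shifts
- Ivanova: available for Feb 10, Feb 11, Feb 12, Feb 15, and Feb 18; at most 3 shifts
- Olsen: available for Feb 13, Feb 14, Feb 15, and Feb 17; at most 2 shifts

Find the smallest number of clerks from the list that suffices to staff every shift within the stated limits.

11 slots to fill and no one can take more than 3, so at least ⌈11/3⌉ = 4 clerks are needed.
Any 4 clerks together have capacity at most 3+3+2+2 = 10 < 11 slots, so 4 can never suffice.
Ibarra, Watson, Ito, Kapoor, and Ivanova alone can cover everything: Feb 10→Watson, Feb 11→Kapoor+Ivanova, Feb 12→Watson, Feb 13→Ibarra, Feb 14→Ito, Feb 15→Ito, Feb 16→Ibarra+Kapoor, Feb 17→Watson, Feb 18→Ivanova.

5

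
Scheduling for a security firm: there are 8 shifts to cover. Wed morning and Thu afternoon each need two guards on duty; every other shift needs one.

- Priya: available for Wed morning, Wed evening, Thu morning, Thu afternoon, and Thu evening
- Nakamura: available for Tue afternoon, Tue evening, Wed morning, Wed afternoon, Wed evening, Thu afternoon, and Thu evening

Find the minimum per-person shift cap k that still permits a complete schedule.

With 2 guards and 10 worker-slots to fill, someone must work at least ⌈10/2⌉ = 5 shifts, so k ≥ 5.
k = 5 works: Tue afternoon→Nakamura, Tue evening→Nakamura, Wed morning→Priya+Nakamura, Wed afternoon→Nakamura, Wed evening→Priya, Thu morning→Priya, Thu afternoon→Priya+Nakamura, Thu evening→Priya.
Loads: Priya 5, Nakamura 5 — all ≤ 5.

5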